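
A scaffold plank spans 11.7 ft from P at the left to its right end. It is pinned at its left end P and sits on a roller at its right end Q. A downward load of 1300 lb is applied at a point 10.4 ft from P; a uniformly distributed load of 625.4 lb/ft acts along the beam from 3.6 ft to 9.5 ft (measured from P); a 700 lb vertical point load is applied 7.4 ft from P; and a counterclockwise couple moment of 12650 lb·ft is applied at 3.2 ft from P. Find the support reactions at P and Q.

Resultant of the distributed load: 625.4 × 5.9 = 3689.86 lb at 6.55 ft from P.
Taking moments about P: Q_y·11.7 − 1300·10.4 − (625.4·5.9)·6.55 − 700·7.4 + 12650 = 0 → Q_y = 30218.583/11.7 = 2582.78 ≈ 2583 lb.
ΣF_y = 0: P_y + 2582.78 − 1300 − 625.4·5.9 − 700 = 0 → P_y = 3107 lb.
ΣF_x = 0: no horizontal applied forces, so P_x = 0.

P_x = 0, P_y = 3107 lb, Q_y = 2583 lb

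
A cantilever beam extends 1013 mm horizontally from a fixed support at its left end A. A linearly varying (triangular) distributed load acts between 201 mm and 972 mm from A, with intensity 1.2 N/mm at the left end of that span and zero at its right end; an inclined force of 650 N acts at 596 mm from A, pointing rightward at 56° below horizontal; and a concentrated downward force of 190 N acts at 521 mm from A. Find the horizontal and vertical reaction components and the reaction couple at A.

Resultant of the triangular load: ½ × 1.2 × 771 = 462.6 N, acting at 458 mm from A (one-third of the span from the peak).
ΣF_x = 0: A_x + 650·cos56° = 0 → A_x = -363.5 N.
ΣF_y = 0: A_y − ½·1.2·771 − 650·sin56° − 190 = 0 → A_y = 1191 N.
ΣM about A: M_A − (½·1.2·771)·458 − 650·sin56°·596 − 190·521 = 0 → M_A = 632000 N·mm.

A_x = -363.5 N, A_y = 1191 N, M_A = 632000 N·mm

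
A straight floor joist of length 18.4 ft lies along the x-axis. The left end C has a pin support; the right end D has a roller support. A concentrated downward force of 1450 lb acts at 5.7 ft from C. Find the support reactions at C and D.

C_x = 0, C_y = 1001 lb, D_y = 449.2 lb

Moments about C: D_y·18.4 − 1450·5.7 = 0 → D_y = 8265/18.4 = 449.185 ≈ 449.2 lb.
ΣF_y = 0: C_y + 449.185 − 1450 = 0 → C_y = 1001 lb.
ΣF_x = 0: no horizontal applied forces, so C_x = 0.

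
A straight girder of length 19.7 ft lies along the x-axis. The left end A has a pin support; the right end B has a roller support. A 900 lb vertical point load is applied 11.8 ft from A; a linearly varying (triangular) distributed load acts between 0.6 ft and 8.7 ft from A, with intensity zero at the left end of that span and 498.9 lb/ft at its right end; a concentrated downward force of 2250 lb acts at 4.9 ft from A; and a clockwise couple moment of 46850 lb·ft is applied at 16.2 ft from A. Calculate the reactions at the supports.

Resultant of the triangular load: ½ × 498.9 × 8.1 = 2020.545 lb, acting at 6 ft from A (one-third of the span from the peak).
ΣM about A: B_y·19.7 − 900·11.8 − (½·498.9·8.1)·6 − 2250·4.9 − 46850 = 0 → B_y = 80618.27/19.7 = 4092.3 ≈ 4092 lb.
ΣF_y = 0: A_y + 4092.3 − 900 − ½·498.9·8.1 − 2250 = 0 → A_y = 1078 lb.
ΣF_x = 0: no horizontal applied forces, so A_x = 0.

A_x = 0, A_y = 1078 lb, B_y = 4092 lb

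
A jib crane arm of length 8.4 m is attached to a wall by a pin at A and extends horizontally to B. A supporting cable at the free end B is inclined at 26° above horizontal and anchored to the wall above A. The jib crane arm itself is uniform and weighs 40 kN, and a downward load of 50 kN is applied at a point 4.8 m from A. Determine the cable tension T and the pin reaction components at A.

T = 110.8 kN, A_x = 99.59 kN, A_y = 41.43 kN

ΣM about A: T·sin26°·8.4 − 40·4.2 − 50·4.8 = 0 → T = 408/(8.4·0.438371) = 110.8 kN.
ΣF_x = 0: A_x − T·cos26° = 0 → A_x = 110.8 × 0.898794 = 99.59 kN.
ΣF_y = 0: A_y + T·sin26° − 40 − 50 = 0 → A_y = 90 − 110.8 × 0.438371 = 41.43 kN.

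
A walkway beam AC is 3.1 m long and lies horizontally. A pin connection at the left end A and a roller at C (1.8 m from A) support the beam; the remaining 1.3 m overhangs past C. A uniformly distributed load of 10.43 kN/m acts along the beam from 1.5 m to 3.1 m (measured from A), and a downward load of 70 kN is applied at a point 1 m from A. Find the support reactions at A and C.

Resultant of the distributed load: 10.43 × 1.6 = 16.688 kN at 2.3 m from A.
ΣM about A: C_y·1.8 − (10.43·1.6)·2.3 − 70·1 = 0 → C_y = 108.3824/1.8 = 60.2124 ≈ 60.21 kN.
ΣF_y = 0: A_y + 60.2124 − 10.43·1.6 − 70 = 0 → A_y = 26.48 kN.
ΣF_x = 0: no horizontal applied forces, so A_x = 0.

A_x = 0, A_y = 26.48 kN, C_y = 60.21 kN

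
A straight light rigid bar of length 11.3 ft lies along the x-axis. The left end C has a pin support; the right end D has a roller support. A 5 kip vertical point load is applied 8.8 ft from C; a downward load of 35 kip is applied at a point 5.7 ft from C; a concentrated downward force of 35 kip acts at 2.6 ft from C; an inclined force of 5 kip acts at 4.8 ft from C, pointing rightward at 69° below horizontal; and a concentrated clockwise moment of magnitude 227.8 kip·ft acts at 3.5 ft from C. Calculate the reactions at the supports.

Taking moments about C: D_y·11.3 − 5·8.8 − 35·5.7 − 35·2.6 − 5·sin69°·4.8 − 227.8 = 0 → D_y = 584.706/11.3 = 51.7439 ≈ 51.74 kip.
ΣF_y = 0: C_y + 51.7439 − 5 − 35 − 35 − 5·sin69° = 0 → C_y = 27.92 kip.
ΣF_x = 0: C_x + 5·cos69° = 0 → C_x = -1.792 kip.

C_x = -1.792 kip, C_y = 27.92 kip, D_y = 51.74 kip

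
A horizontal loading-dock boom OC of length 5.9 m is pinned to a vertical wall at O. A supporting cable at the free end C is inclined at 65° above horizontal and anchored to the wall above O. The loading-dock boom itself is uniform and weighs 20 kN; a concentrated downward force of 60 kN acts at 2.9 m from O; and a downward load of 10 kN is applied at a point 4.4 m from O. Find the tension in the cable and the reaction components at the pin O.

ΣM about O: T·sin65°·5.9 − 20·2.95 − 60·2.9 − 10·4.4 = 0 → T = 277/(5.9·0.906308) = 51.8026 ≈ 51.80 kN.
ΣF_x = 0: O_x − T·cos65° = 0 → O_x = 51.8026 × 0.422618 = 21.89 kN.
ΣF_y = 0: O_y + T·sin65° − 20 − 60 − 10 = 0 → O_y = 90 − 51.8026 × 0.906308 = 43.05 kN.

T = 51.80 kN, O_x = 21.89 kN, O_y = 43.05 kN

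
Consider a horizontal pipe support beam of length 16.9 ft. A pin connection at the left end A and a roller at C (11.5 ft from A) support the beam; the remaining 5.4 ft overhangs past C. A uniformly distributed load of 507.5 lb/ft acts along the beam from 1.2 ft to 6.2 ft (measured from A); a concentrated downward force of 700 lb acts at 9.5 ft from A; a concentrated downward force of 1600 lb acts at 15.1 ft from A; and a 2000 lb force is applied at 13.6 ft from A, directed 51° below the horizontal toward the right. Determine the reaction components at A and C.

A_x = -1259 lb, A_y = 1058 lb, C_y = 5334 lb

Resultant of the distributed load: 507.5 × 5 = 2537.5 lb at 3.7 ft from A.
ΣM about A: C_y·11.5 − (507.5·5)·3.7 − 700·9.5 − 1600·15.1 − 2000·sin51°·13.6 = 0 → C_y = 61337.1/11.5 = 5333.66 ≈ 5334 lb.
ΣF_y = 0: A_y + 5333.66 − 507.5·5 − 700 − 1600 − 2000·sin51° = 0 → A_y = 1058 lb.
ΣF_x = 0: A_x + 2000·cos51° = 0 → A_x = -1259 lb.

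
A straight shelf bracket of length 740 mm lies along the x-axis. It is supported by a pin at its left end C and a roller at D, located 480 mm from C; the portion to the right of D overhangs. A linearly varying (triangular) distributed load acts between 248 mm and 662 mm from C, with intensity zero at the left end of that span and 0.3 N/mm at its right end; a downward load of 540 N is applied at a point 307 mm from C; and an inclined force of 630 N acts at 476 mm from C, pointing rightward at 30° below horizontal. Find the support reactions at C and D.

Resultant of the triangular load: ½ × 0.3 × 414 = 62.1 N, acting at 524 mm from C (one-third of the span from the peak).
Taking moments about C: D_y·480 − (½·0.3·414)·524 − 540·307 − 630·sin30°·476 = 0 → D_y = 348260.4/480 = 725.543 ≈ 725.5 N.
ΣF_y = 0: C_y + 725.543 − ½·0.3·414 − 540 − 630·sin30° = 0 → C_y = 191.6 N.
ΣF_x = 0: C_x + 630·cos30° = 0 → C_x = -545.6 N.

C_x = -545.6 N, C_y = 191.6 N, D_y = 725.5 N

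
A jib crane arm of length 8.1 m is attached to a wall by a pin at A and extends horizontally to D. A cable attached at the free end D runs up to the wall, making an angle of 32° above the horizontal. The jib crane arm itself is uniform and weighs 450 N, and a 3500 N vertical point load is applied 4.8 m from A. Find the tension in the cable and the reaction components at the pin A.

T = 4339 N, A_x = 3679 N, A_y = 1651 N

ΣM about A: T·sin32°·8.1 − 450·4.05 − 3500·4.8 = 0 → T = 18622.5/(8.1·0.529919) = 4338.54 ≈ 4339 N.
ΣF_x = 0: A_x − T·cos32° = 0 → A_x = 4338.54 × 0.848048 = 3679 N.
ΣF_y = 0: A_y + T·sin32° − 450 − 3500 = 0 → A_y = 3950 − 4338.54 × 0.529919 = 1651 N.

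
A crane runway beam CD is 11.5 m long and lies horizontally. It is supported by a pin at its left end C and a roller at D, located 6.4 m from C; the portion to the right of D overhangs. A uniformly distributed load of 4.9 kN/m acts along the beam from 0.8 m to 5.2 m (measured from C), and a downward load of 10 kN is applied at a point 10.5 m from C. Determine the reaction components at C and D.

Resultant of the distributed load: 4.9 × 4.4 = 21.56 kN at 3 m from C.
Moments about C: D_y·6.4 − (4.9·4.4)·3 − 10·10.5 = 0 → D_y = 169.68/6.4 = 26.5125 ≈ 26.51 kN.
ΣF_y = 0: C_y + 26.5125 − 4.9·4.4 − 10 = 0 → C_y = 5.048 kN.
ΣF_x = 0: no horizontal applied forces, so C_x = 0.

C_x = 0, C_y = 5.048 kN, D_y = 26.51 kN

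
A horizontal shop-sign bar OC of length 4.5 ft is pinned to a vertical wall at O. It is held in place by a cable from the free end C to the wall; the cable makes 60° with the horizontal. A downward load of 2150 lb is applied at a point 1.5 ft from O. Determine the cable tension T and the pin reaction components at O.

ΣM about O: T·sin60°·4.5 − 2150·1.5 = 0 → T = 3225/(4.5·0.866025) = 827.536 ≈ 827.5 lb.
ΣF_x = 0: O_x − T·cos60° = 0 → O_x = 827.536 × 0.5 = 413.8 lb.
ΣF_y = 0: O_y + T·sin60° − 2150 = 0 → O_y = 2150 − 827.536 × 0.866025 = 1433 lb.

T = 827.5 lb, O_x = 413.8 lb, O_y = 1433 lb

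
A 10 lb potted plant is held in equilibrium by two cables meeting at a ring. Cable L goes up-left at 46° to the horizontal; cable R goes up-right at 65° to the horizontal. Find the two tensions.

T_L = 4.527 lb, T_R = 7.441 lb

ΣF_x = 0: −T_L·cos46° + T_R·cos65° = 0 → T_R = 1.6437·T_L.
ΣF_y = 0: T_L·sin46° + T_R·sin65° = 10.
Substitute: T_L·(0.71934 + 1.6437·0.906308) = 10 → T_L = 4.52686 ≈ 4.527 lb.
Then T_R = 1.6437 × 4.52686 = 7.441 lb.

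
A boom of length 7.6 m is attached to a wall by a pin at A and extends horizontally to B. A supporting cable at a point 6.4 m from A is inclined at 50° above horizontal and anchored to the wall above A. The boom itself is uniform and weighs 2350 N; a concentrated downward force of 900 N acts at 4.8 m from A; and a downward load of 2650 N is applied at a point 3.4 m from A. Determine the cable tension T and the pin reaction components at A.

T = 4540 N, A_x = 2918 N, A_y = 2422 N

ΣM about A: T·sin50°·6.4 − 2350·3.8 − 900·4.8 − 2650·3.4 = 0 → T = 22260/(6.4·0.766044) = 4540.37 ≈ 4540 N.
ΣF_x = 0: A_x − T·cos50° = 0 → A_x = 4540.37 × 0.642788 = 2918 N.
ΣF_y = 0: A_y + T·sin50° − 2350 − 900 − 2650 = 0 → A_y = 5900 − 4540.37 × 0.766044 = 2422 N.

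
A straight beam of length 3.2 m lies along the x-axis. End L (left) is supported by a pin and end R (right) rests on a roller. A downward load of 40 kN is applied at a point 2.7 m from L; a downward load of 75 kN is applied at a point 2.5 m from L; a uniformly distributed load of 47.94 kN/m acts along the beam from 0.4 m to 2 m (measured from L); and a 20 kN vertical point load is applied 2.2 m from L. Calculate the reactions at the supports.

L_x = 0, L_y = 76.85 kN, R_y = 134.9 kN

Resultant of the distributed load: 47.94 × 1.6 = 76.704 kN at 1.2 m from L.
Moments about L: R_y·3.2 − 40·2.7 − 75·2.5 − (47.94·1.6)·1.2 − 20·2.2 = 0 → R_y = 431.5448/3.2 = 134.858 ≈ 134.9 kN.
ΣF_y = 0: L_y + 134.858 − 40 − 75 − 47.94·1.6 − 20 = 0 → L_y = 76.85 kN.
ΣF_x = 0: no horizontal applied forces, so L_x = 0.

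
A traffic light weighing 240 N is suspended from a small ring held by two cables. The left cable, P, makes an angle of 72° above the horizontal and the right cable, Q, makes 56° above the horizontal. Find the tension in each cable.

ΣF_x = 0: −T_P·cos72° + T_Q·cos56° = 0 → T_Q = 0.552613·T_P.
ΣF_y = 0: T_P·sin72° + T_Q·sin56° = 240.
Substitute: T_P·(0.951057 + 0.552613·0.829038) = 240 → T_P = 170.31 ≈ 170.3 N.
Then T_Q = 0.552613 × 170.31 = 94.12 N.

T_P = 170.3 N, T_Q = 94.12 N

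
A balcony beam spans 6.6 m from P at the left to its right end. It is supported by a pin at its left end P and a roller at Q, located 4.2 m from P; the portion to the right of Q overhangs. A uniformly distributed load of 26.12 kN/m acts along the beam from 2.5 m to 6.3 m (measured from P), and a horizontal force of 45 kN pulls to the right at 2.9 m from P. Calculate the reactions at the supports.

Resultant of the distributed load: 26.12 × 3.8 = 99.256 kN at 4.4 m from P.
ΣM about P: Q_y·4.2 − (26.12·3.8)·4.4 = 0 → Q_y = 436.7264/4.2 = 103.982 ≈ 104.0 kN.
ΣF_y = 0: P_y + 103.982 − 26.12·3.8 = 0 → P_y = -4.726 kN.
ΣF_x = 0: P_x + 45 = 0 → P_x = -45.00 kN.

P_x = -45.00 kN, P_y = -4.726 kN, Q_y = 104.0 kN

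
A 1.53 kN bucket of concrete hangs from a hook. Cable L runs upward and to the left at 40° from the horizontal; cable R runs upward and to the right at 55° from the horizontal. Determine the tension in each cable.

T_L = 0.8809 kN, T_R = 1.177 kN

ΣF_x = 0: −T_L·cos40° + T_R·cos55° = 0 → T_R = 1.33556·T_L.
ΣF_y = 0: T_L·sin40° + T_R·sin55° = 1.53.
Substitute: T_L·(0.642788 + 1.33556·0.819152) = 1.53 → T_L = 0.880923 ≈ 0.8809 kN.
Then T_R = 1.33556 × 0.880923 = 1.177 kN.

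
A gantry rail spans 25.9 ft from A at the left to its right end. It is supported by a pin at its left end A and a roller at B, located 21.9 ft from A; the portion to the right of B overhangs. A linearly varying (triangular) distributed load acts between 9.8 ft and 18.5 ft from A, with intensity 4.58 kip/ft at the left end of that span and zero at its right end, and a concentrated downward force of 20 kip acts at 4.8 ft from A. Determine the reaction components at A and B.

A_x = 0, A_y = 23.99 kip, B_y = 15.94 kip

Resultant of the triangular load: ½ × 4.58 × 8.7 = 19.923 kip, acting at 12.7 ft from A (one-third of the span from the peak).
Taking moments about A: B_y·21.9 − (½·4.58·8.7)·12.7 − 20·4.8 = 0 → B_y = 349.0221/21.9 = 15.9371 ≈ 15.94 kip.
ΣF_y = 0: A_y + 15.9371 − ½·4.58·8.7 − 20 = 0 → A_y = 23.99 kip.
ΣF_x = 0: no horizontal applied forces, so A_x = 0.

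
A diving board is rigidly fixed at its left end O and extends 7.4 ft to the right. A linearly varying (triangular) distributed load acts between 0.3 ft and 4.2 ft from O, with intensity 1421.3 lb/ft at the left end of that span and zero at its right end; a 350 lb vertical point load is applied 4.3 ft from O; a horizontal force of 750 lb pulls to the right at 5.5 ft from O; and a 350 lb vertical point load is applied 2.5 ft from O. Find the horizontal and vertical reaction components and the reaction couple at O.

Resultant of the triangular load: ½ × 1421.3 × 3.9 = 2771.535 lb, acting at 1.6 ft from O (one-third of the span from the peak).
ΣF_x = 0: O_x + 750 = 0 → O_x = -750.0 lb.
ΣF_y = 0: O_y − ½·1421.3·3.9 − 350 − 350 = 0 → O_y = 3472 lb.
ΣM about O: M_O − (½·1421.3·3.9)·1.6 − 350·4.3 − 350·2.5 = 0 → M_O = 6814 lb·ft.

O_x = -750.0 lb, O_y = 3472 lb, M_O = 6814 lb·ft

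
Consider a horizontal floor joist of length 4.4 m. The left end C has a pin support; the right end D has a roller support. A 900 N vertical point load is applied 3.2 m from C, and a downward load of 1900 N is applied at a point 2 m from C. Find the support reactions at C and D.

C_x = 0, C_y = 1282 N, D_y = 1518 N

ΣM about C: D_y·4.4 − 900·3.2 − 1900·2 = 0 → D_y = 6680/4.4 = 1518.18 ≈ 1518 N.
ΣF_y = 0: C_y + 1518.18 − 900 − 1900 = 0 → C_y = 1282 N.
ΣF_x = 0: no horizontal applied forces, so C_x = 0.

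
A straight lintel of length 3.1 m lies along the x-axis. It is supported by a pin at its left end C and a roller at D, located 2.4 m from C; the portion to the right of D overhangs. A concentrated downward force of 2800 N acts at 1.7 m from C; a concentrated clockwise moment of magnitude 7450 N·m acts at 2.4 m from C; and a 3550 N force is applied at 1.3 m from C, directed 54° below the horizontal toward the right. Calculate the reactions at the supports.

C_x = -2087 N, C_y = -971.2 N, D_y = 6643 N

Taking moments about C: D_y·2.4 − 2800·1.7 − 7450 − 3550·sin54°·1.3 = 0 → D_y = 15943.6/2.4 = 6643.17 ≈ 6643 N.
ΣF_y = 0: C_y + 6643.17 − 2800 − 3550·sin54° = 0 → C_y = -971.2 N.
ΣF_x = 0: C_x + 3550·cos54° = 0 → C_x = -2087 N.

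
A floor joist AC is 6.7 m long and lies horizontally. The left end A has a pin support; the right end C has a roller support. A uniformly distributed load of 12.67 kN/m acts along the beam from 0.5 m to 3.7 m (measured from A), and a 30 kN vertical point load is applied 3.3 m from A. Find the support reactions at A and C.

A_x = 0, A_y = 43.06 kN, C_y = 27.48 kN

Resultant of the distributed load: 12.67 × 3.2 = 40.544 kN at 2.1 m from A.
Taking moments about A: C_y·6.7 − (12.67·3.2)·2.1 − 30·3.3 = 0 → C_y = 184.1424/6.7 = 27.4839 ≈ 27.48 kN.
ΣF_y = 0: A_y + 27.4839 − 12.67·3.2 − 30 = 0 → A_y = 43.06 kN.
ΣF_x = 0: no horizontal applied forces, so A_x = 0.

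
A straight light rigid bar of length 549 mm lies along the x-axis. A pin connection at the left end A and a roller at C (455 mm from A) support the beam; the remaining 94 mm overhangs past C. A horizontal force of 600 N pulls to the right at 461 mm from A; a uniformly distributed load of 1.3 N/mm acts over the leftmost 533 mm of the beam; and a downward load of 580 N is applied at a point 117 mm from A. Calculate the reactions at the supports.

Resultant of the distributed load: 1.3 × 533 = 692.9 N at 266.5 mm from A.
Taking moments about A: C_y·455 − (1.3·533)·266.5 − 580·117 = 0 → C_y = 252517.85/455 = 554.984 ≈ 555.0 N.
ΣF_y = 0: A_y + 554.984 − 1.3·533 − 580 = 0 → A_y = 717.9 N.
ΣF_x = 0: A_x + 600 = 0 → A_x = -600.0 N.

A_x = -600.0 N, A_y = 717.9 N, C_y = 555.0 N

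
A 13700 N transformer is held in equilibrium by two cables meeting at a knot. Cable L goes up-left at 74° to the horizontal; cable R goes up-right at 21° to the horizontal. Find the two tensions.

T_L = 12840 N, T_R = 3791 N

ΣF_x = 0: −T_L·cos74° + T_R·cos21° = 0 → T_R = 0.295248·T_L.
ΣF_y = 0: T_L·sin74° + T_R·sin21° = 13700.
Substitute: T_L·(0.961262 + 0.295248·0.358368) = 13700 → T_L = 12838.9 ≈ 12840 N.
Then T_R = 0.295248 × 12838.9 = 3791 N.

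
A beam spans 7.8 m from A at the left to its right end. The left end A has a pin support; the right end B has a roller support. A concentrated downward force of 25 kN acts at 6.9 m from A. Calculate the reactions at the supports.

A_x = 0, A_y = 2.885 kN, B_y = 22.12 kN

ΣM about A: B_y·7.8 − 25·6.9 = 0 → B_y = 172.5/7.8 = 22.1154 ≈ 22.12 kN.
ΣF_y = 0: A_y + 22.1154 − 25 = 0 → A_y = 2.885 kN.
ΣF_x = 0: no horizontal applied forces, so A_x = 0.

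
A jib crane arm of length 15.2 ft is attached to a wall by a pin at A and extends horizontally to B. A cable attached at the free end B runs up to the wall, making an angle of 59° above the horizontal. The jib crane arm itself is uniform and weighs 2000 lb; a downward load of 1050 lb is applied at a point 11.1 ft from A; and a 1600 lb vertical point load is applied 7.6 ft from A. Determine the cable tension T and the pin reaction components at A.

T = 2994 lb, A_x = 1542 lb, A_y = 2083 lb

ΣM about A: T·sin59°·15.2 − 2000·7.6 − 1050·11.1 − 1600·7.6 = 0 → T = 39015/(15.2·0.857167) = 2994.49 ≈ 2994 lb.
ΣF_x = 0: A_x − T·cos59° = 0 → A_x = 2994.49 × 0.515038 = 1542 lb.
ΣF_y = 0: A_y + T·sin59° − 2000 − 1050 − 1600 = 0 → A_y = 4650 − 2994.49 × 0.857167 = 2083 lb.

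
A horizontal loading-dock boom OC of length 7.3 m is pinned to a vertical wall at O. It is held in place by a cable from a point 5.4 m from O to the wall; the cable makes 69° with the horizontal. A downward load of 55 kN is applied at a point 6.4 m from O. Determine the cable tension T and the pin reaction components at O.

T = 69.82 kN, O_x = 25.02 kN, O_y = -10.19 kN

ΣM about O: T·sin69°·5.4 − 55·6.4 = 0 → T = 352/(5.4·0.93358) = 69.8228 ≈ 69.82 kN.
ΣF_x = 0: O_x − T·cos69° = 0 → O_x = 69.8228 × 0.358368 = 25.02 kN.
ΣF_y = 0: O_y + T·sin69° − 55 = 0 → O_y = 55 − 69.8228 × 0.93358 = -10.19 kN.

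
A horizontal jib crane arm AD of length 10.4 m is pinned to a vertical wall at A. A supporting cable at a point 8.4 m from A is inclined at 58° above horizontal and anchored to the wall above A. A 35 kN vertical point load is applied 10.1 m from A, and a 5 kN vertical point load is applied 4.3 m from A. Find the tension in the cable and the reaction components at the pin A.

ΣM about A: T·sin58°·8.4 − 35·10.1 − 5·4.3 = 0 → T = 375/(8.4·0.848048) = 52.6419 ≈ 52.64 kN.
ΣF_x = 0: A_x − T·cos58° = 0 → A_x = 52.6419 × 0.529919 = 27.90 kN.
ΣF_y = 0: A_y + T·sin58° − 35 − 5 = 0 → A_y = 40 − 52.6419 × 0.848048 = -4.643 kN.

T = 52.64 kN, A_x = 27.90 kN, A_y = -4.643 kN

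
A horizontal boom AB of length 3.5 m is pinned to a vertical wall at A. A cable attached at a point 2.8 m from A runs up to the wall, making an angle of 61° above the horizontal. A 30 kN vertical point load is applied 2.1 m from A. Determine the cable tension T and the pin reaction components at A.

ΣM about A: T·sin61°·2.8 − 30·2.1 = 0 → T = 63/(2.8·0.87462) = 25.7255 ≈ 25.73 kN.
ΣF_x = 0: A_x − T·cos61° = 0 → A_x = 25.7255 × 0.48481 = 12.47 kN.
ΣF_y = 0: A_y + T·sin61° − 30 = 0 → A_y = 30 − 25.7255 × 0.87462 = 7.500 kN.

T = 25.73 kN, A_x = 12.47 kN, A_y = 7.500 kN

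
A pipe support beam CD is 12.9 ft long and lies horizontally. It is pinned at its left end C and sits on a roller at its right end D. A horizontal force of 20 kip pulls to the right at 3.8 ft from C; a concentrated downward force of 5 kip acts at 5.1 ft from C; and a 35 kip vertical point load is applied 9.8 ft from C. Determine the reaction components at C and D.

Taking moments about C: D_y·12.9 − 5·5.1 − 35·9.8 = 0 → D_y = 368.5/12.9 = 28.5659 ≈ 28.57 kip.
ΣF_y = 0: C_y + 28.5659 − 5 − 35 = 0 → C_y = 11.43 kip.
ΣF_x = 0: C_x + 20 = 0 → C_x = -20.00 kip.

C_x = -20.00 kip, C_y = 11.43 kip, D_y = 28.57 kip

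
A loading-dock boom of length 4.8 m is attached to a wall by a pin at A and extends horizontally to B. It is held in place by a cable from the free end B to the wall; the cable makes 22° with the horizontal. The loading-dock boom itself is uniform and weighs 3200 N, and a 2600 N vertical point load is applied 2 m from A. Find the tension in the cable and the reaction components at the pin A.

T = 7163 N, A_x = 6641 N, A_y = 3117 N

ΣM about A: T·sin22°·4.8 − 3200·2.4 − 2600·2 = 0 → T = 12880/(4.8·0.374607) = 7163.06 ≈ 7163 N.
ΣF_x = 0: A_x − T·cos22° = 0 → A_x = 7163.06 × 0.927184 = 6641 N.
ΣF_y = 0: A_y + T·sin22° − 3200 − 2600 = 0 → A_y = 5800 − 7163.06 × 0.374607 = 3117 N.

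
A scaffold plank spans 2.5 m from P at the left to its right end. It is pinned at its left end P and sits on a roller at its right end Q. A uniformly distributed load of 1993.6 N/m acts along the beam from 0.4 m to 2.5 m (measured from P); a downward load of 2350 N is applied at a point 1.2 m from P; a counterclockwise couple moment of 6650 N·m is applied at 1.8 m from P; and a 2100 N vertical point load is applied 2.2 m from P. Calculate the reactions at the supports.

P_x = 0, P_y = 5892 N, Q_y = 2744 N

Resultant of the distributed load: 1993.6 × 2.1 = 4186.56 N at 1.45 m from P.
Moments about P: Q_y·2.5 − (1993.6·2.1)·1.45 − 2350·1.2 + 6650 − 2100·2.2 = 0 → Q_y = 6860.512/2.5 = 2744.2 ≈ 2744 N.
ΣF_y = 0: P_y + 2744.2 − 1993.6·2.1 − 2350 − 2100 = 0 → P_y = 5892 N.
ΣF_x = 0: no horizontal applied forces, so P_x = 0.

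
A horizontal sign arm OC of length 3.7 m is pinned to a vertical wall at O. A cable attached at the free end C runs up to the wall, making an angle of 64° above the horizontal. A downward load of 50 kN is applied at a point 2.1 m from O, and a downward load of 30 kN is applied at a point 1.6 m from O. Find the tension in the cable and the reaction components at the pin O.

T = 46.01 kN, O_x = 20.17 kN, O_y = 38.65 kN

ΣM about O: T·sin64°·3.7 − 50·2.1 − 30·1.6 = 0 → T = 153/(3.7·0.898794) = 46.0076 ≈ 46.01 kN.
ΣF_x = 0: O_x − T·cos64° = 0 → O_x = 46.0076 × 0.438371 = 20.17 kN.
ΣF_y = 0: O_y + T·sin64° − 50 − 30 = 0 → O_y = 80 − 46.0076 × 0.898794 = 38.65 kN.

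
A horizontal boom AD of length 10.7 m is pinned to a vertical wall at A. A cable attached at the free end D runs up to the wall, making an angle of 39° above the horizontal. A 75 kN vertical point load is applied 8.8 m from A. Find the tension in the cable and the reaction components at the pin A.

ΣM about A: T·sin39°·10.7 − 75·8.8 = 0 → T = 660/(10.7·0.62932) = 98.0141 ≈ 98.01 kN.
ΣF_x = 0: A_x − T·cos39° = 0 → A_x = 98.0141 × 0.777146 = 76.17 kN.
ΣF_y = 0: A_y + T·sin39° − 75 = 0 → A_y = 75 − 98.0141 × 0.62932 = 13.32 kN.

T = 98.01 kN, A_x = 76.17 kN, A_y = 13.32 kN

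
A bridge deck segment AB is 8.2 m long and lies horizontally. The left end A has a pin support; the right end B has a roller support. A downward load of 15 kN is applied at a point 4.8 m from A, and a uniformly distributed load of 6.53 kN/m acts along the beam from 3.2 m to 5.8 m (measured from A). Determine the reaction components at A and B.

A_x = 0, A_y = 13.88 kN, B_y = 18.10 kN

Resultant of the distributed load: 6.53 × 2.6 = 16.978 kN at 4.5 m from A.
Moments about A: B_y·8.2 − 15·4.8 − (6.53·2.6)·4.5 = 0 → B_y = 148.401/8.2 = 18.0977 ≈ 18.10 kN.
ΣF_y = 0: A_y + 18.0977 − 15 − 6.53·2.6 = 0 → A_y = 13.88 kN.
ΣF_x = 0: no horizontal applied forces, so A_x = 0.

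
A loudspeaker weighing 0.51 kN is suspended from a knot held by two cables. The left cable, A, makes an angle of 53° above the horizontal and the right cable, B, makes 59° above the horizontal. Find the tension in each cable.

ΣF_x = 0: −T_A·cos53° + T_B·cos59° = 0 → T_B = 1.16849·T_A.
ΣF_y = 0: T_A·sin53° + T_B·sin59° = 0.51.
Substitute: T_A·(0.798636 + 1.16849·0.857167) = 0.51 → T_A = 0.283298 ≈ 0.2833 kN.
Then T_B = 1.16849 × 0.283298 = 0.3310 kN.

T_A = 0.2833 kN, T_B = 0.3310 kN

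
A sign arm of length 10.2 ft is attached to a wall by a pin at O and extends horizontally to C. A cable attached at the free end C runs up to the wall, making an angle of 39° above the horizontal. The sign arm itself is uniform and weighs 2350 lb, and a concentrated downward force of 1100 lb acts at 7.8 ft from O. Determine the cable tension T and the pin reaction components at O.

T = 3204 lb, O_x = 2490 lb, O_y = 1434 lb

ΣM about O: T·sin39°·10.2 − 2350·5.1 − 1100·7.8 = 0 → T = 20565/(10.2·0.62932) = 3203.74 ≈ 3204 lb.
ΣF_x = 0: O_x − T·cos39° = 0 → O_x = 3203.74 × 0.777146 = 2490 lb.
ΣF_y = 0: O_y + T·sin39° − 2350 − 1100 = 0 → O_y = 3450 − 3203.74 × 0.62932 = 1434 lb.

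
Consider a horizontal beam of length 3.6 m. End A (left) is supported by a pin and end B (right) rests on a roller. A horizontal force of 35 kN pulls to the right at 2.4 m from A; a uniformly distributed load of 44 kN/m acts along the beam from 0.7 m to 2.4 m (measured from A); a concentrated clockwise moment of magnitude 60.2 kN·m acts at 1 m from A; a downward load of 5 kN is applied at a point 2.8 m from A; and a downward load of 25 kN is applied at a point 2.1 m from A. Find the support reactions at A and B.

A_x = -35.00 kN, A_y = 37.40 kN, B_y = 67.40 kN

Resultant of the distributed load: 44 × 1.7 = 74.8 kN at 1.55 m from A.
Taking moments about A: B_y·3.6 − (44·1.7)·1.55 − 60.2 − 5·2.8 − 25·2.1 = 0 → B_y = 242.64/3.6 = 67.40 kN.
ΣF_y = 0: A_y + 67.4 − 44·1.7 − 5 − 25 = 0 → A_y = 37.40 kN.
ΣF_x = 0: A_x + 35 = 0 → A_x = -35.00 kN.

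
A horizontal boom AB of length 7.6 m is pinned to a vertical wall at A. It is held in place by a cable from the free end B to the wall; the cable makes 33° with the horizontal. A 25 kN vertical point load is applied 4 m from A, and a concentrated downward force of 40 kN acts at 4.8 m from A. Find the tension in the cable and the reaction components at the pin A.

ΣM about A: T·sin33°·7.6 − 25·4 − 40·4.8 = 0 → T = 292/(7.6·0.544639) = 70.5441 ≈ 70.54 kN.
ΣF_x = 0: A_x − T·cos33° = 0 → A_x = 70.5441 × 0.838671 = 59.16 kN.
ΣF_y = 0: A_y + T·sin33° − 25 − 40 = 0 → A_y = 65 − 70.5441 × 0.544639 = 26.58 kN.

T = 70.54 kN, A_x = 59.16 kN, A_y = 26.58 kN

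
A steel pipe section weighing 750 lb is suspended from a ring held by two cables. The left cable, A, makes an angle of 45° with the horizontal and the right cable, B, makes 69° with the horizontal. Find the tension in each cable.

T_A = 294.2 lb, T_B = 580.5 lb

ΣF_x = 0: −T_A·cos45° + T_B·cos69° = 0 → T_B = 1.97313·T_A.
ΣF_y = 0: T_A·sin45° + T_B·sin69° = 750.
Substitute: T_A·(0.707107 + 1.97313·0.93358) = 750 → T_A = 294.212 ≈ 294.2 lb.
Then T_B = 1.97313 × 294.212 = 580.5 lb.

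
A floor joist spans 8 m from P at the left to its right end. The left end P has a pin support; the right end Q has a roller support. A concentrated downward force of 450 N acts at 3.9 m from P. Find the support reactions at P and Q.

Taking moments about P: Q_y·8 − 450·3.9 = 0 → Q_y = 1755/8 = 219.375 ≈ 219.4 N.
ΣF_y = 0: P_y + 219.375 − 450 = 0 → P_y = 230.6 N.
ΣF_x = 0: no horizontal applied forces, so P_x = 0.

P_x = 0, P_y = 230.6 N, Q_y = 219.4 N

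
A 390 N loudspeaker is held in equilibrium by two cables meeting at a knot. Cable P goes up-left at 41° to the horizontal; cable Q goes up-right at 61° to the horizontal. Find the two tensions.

ΣF_x = 0: −T_P·cos41° + T_Q·cos61° = 0 → T_Q = 1.55671·T_P.
ΣF_y = 0: T_P·sin41° + T_Q·sin61° = 390.
Substitute: T_P·(0.656059 + 1.55671·0.87462) = 390 → T_P = 193.3 N.
Then T_Q = 1.55671 × 193.3 = 300.9 N.

T_P = 193.3 N, T_Q = 300.9 N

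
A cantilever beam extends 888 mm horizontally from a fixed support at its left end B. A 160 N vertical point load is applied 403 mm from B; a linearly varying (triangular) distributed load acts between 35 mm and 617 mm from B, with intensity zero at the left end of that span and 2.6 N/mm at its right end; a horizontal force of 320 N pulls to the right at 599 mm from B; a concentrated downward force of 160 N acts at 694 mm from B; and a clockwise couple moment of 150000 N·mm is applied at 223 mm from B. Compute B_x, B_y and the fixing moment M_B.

B_x = -320.0 N, B_y = 1077 N, M_B = 645600 N·mm

Resultant of the triangular load: ½ × 2.6 × 582 = 756.6 N, acting at 423 mm from B (one-third of the span from the peak).
ΣF_x = 0: B_x + 320 = 0 → B_x = -320.0 N.
ΣF_y = 0: B_y − 160 − ½·2.6·582 − 160 = 0 → B_y = 1077 N.
ΣM about B: M_B − 160·403 − (½·2.6·582)·423 − 160·694 − 150000 = 0 → M_B = 645600 N·mm.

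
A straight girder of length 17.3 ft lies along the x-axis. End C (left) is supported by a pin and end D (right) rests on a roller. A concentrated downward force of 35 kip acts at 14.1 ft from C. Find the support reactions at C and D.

C_x = 0, C_y = 6.474 kip, D_y = 28.53 kip

Taking moments about C: D_y·17.3 − 35·14.1 = 0 → D_y = 493.5/17.3 = 28.526 ≈ 28.53 kip.
ΣF_y = 0: C_y + 28.526 − 35 = 0 → C_y = 6.474 kip.
ΣF_x = 0: no horizontal applied forces, so C_x = 0.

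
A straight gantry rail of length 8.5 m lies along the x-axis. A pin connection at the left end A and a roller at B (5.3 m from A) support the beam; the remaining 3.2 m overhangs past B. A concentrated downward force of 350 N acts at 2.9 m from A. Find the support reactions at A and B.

A_x = 0, A_y = 158.5 N, B_y = 191.5 N

Taking moments about A: B_y·5.3 − 350·2.9 = 0 → B_y = 1015/5.3 = 191.509 ≈ 191.5 N.
ΣF_y = 0: A_y + 191.509 − 350 = 0 → A_y = 158.5 N.
ΣF_x = 0: no horizontal applied forces, so A_x = 0.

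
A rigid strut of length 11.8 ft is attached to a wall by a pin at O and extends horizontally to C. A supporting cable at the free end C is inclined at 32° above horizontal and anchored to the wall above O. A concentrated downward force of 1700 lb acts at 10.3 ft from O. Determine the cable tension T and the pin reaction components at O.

T = 2800 lb, O_x = 2375 lb, O_y = 216.1 lb

ΣM about O: T·sin32°·11.8 − 1700·10.3 = 0 → T = 17510/(11.8·0.529919) = 2800.24 ≈ 2800 lb.
ΣF_x = 0: O_x − T·cos32° = 0 → O_x = 2800.24 × 0.848048 = 2375 lb.
ΣF_y = 0: O_y + T·sin32° − 1700 = 0 → O_y = 1700 − 2800.24 × 0.529919 = 216.1 lb.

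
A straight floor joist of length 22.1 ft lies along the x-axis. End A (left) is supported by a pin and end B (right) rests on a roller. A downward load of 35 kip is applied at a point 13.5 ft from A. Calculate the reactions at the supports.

ΣM about A: B_y·22.1 − 35·13.5 = 0 → B_y = 472.5/22.1 = 21.3801 ≈ 21.38 kip.
ΣF_y = 0: A_y + 21.3801 − 35 = 0 → A_y = 13.62 kip.
ΣF_x = 0: no horizontal applied forces, so A_x = 0.

A_x = 0, A_y = 13.62 kip, B_y = 21.38 kip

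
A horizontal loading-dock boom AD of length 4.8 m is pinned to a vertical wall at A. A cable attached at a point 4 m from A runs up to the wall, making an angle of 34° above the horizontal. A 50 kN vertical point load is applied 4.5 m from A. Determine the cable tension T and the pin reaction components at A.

ΣM about A: T·sin34°·4 − 50·4.5 = 0 → T = 225/(4·0.559193) = 100.591 ≈ 100.6 kN.
ΣF_x = 0: A_x − T·cos34° = 0 → A_x = 100.591 × 0.829038 = 83.39 kN.
ΣF_y = 0: A_y + T·sin34° − 50 = 0 → A_y = 50 − 100.591 × 0.559193 = -6.250 kN.

T = 100.6 kN, A_x = 83.39 kN, A_y = -6.250 kN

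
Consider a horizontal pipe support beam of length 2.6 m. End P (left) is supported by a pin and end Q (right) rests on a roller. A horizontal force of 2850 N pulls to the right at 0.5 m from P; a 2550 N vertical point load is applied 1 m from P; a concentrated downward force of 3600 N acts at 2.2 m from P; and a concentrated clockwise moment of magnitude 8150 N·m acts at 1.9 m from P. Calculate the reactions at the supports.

P_x = -2850 N, P_y = -1012 N, Q_y = 7162 N

ΣM about P: Q_y·2.6 − 2550·1 − 3600·2.2 − 8150 = 0 → Q_y = 18620/2.6 = 7161.54 ≈ 7162 N.
ΣF_y = 0: P_y + 7161.54 − 2550 − 3600 = 0 → P_y = -1012 N.
ΣF_x = 0: P_x + 2850 = 0 → P_x = -2850 N.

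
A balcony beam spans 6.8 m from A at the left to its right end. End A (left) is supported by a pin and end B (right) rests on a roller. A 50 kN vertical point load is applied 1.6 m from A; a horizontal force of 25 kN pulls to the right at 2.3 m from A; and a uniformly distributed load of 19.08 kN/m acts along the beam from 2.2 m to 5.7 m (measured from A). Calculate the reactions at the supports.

A_x = -25.00 kN, A_y = 66.22 kN, B_y = 50.56 kN

Resultant of the distributed load: 19.08 × 3.5 = 66.78 kN at 3.95 m from A.
Moments about A: B_y·6.8 − 50·1.6 − (19.08·3.5)·3.95 = 0 → B_y = 343.781/6.8 = 50.556 ≈ 50.56 kN.
ΣF_y = 0: A_y + 50.556 − 50 − 19.08·3.5 = 0 → A_y = 66.22 kN.
ΣF_x = 0: A_x + 25 = 0 → A_x = -25.00 kN.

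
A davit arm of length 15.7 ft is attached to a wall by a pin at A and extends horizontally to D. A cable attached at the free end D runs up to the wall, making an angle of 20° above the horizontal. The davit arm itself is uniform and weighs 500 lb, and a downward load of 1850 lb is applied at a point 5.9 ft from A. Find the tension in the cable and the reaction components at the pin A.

ΣM about A: T·sin20°·15.7 − 500·7.85 − 1850·5.9 = 0 → T = 14840/(15.7·0.34202) = 2763.65 ≈ 2764 lb.
ΣF_x = 0: A_x − T·cos20° = 0 → A_x = 2763.65 × 0.939693 = 2597 lb.
ΣF_y = 0: A_y + T·sin20° − 500 − 1850 = 0 → A_y = 2350 − 2763.65 × 0.34202 = 1405 lb.

T = 2764 lb, A_x = 2597 lb, A_y = 1405 lb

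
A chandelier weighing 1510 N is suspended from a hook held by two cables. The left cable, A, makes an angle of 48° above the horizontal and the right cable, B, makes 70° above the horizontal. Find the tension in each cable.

T_A = 584.9 N, T_B = 1144 N

ΣF_x = 0: −T_A·cos48° + T_B·cos70° = 0 → T_B = 1.95641·T_A.
ΣF_y = 0: T_A·sin48° + T_B·sin70° = 1510.
Substitute: T_A·(0.743145 + 1.95641·0.939693) = 1510 → T_A = 584.915 ≈ 584.9 N.
Then T_B = 1.95641 × 584.915 = 1144 N.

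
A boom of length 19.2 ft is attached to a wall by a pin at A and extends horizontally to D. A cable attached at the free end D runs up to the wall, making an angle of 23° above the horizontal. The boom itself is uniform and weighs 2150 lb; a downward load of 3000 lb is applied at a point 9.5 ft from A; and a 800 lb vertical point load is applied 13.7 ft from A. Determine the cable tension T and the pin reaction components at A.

T = 8011 lb, A_x = 7374 lb, A_y = 2820 lb

ΣM about A: T·sin23°·19.2 − 2150·9.6 − 3000·9.5 − 800·13.7 = 0 → T = 60100/(19.2·0.390731) = 8011.16 ≈ 8011 lb.
ΣF_x = 0: A_x − T·cos23° = 0 → A_x = 8011.16 × 0.920505 = 7374 lb.
ΣF_y = 0: A_y + T·sin23° − 2150 − 3000 − 800 = 0 → A_y = 5950 − 8011.16 × 0.390731 = 2820 lb.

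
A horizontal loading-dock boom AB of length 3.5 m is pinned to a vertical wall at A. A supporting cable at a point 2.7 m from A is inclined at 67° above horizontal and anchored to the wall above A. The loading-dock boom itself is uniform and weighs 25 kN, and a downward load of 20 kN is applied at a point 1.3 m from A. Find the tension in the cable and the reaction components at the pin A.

ΣM about A: T·sin67°·2.7 − 25·1.75 − 20·1.3 = 0 → T = 69.75/(2.7·0.920505) = 28.0643 ≈ 28.06 kN.
ΣF_x = 0: A_x − T·cos67° = 0 → A_x = 28.0643 × 0.390731 = 10.97 kN.
ΣF_y = 0: A_y + T·sin67° − 25 − 20 = 0 → A_y = 45 − 28.0643 × 0.920505 = 19.17 kN.

T = 28.06 kN, A_x = 10.97 kN, A_y = 19.17 kN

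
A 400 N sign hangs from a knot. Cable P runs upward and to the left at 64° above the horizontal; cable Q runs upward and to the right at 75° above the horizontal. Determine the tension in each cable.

T_P = 157.8 N, T_Q = 267.3 N

ΣF_x = 0: −T_P·cos64° + T_Q·cos75° = 0 → T_Q = 1.69374·T_P.
ΣF_y = 0: T_P·sin64° + T_Q·sin75° = 400.
Substitute: T_P·(0.898794 + 1.69374·0.965926) = 400 → T_P = 157.802 ≈ 157.8 N.
Then T_Q = 1.69374 × 157.802 = 267.3 N.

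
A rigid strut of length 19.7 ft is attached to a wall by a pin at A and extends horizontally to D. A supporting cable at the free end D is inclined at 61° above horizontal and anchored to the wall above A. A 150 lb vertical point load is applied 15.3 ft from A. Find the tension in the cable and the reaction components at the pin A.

ΣM about A: T·sin61°·19.7 − 150·15.3 = 0 → T = 2295/(19.7·0.87462) = 133.198 ≈ 133.2 lb.
ΣF_x = 0: A_x − T·cos61° = 0 → A_x = 133.198 × 0.48481 = 64.58 lb.
ΣF_y = 0: A_y + T·sin61° − 150 = 0 → A_y = 150 − 133.198 × 0.87462 = 33.50 lb.

T = 133.2 lb, A_x = 64.58 lb, A_y = 33.50 lb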